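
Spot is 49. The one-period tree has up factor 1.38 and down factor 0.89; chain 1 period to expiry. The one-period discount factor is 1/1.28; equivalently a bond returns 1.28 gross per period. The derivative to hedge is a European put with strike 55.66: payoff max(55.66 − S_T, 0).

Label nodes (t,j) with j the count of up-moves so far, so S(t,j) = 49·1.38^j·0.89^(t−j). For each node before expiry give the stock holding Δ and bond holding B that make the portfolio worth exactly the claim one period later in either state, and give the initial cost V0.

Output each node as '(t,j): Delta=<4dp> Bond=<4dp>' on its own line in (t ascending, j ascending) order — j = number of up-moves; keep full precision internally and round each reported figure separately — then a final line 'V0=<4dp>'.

Under the risk-neutral measure, an up-move has probability p* = (R−d)/(u−d) = 0.7959 and values discount at R = 1.28.
At expiry t=1: V(1,0)=12.0500, V(1,1)=0.0000
Node (0,0) S=49.0000: V=(p*·0.0000+(1−p*)·12.0500)/1.28=1.9212; Δ=(0.0000−12.0500)/(67.6200−43.6100)=-0.5019; B=V−Δ·S=26.5131
Check: Δ(0,0)·S0 + B(0,0) = 1.9212 = V0.

(0,0): Delta=-0.5019 Bond=26.5131
V0=1.9212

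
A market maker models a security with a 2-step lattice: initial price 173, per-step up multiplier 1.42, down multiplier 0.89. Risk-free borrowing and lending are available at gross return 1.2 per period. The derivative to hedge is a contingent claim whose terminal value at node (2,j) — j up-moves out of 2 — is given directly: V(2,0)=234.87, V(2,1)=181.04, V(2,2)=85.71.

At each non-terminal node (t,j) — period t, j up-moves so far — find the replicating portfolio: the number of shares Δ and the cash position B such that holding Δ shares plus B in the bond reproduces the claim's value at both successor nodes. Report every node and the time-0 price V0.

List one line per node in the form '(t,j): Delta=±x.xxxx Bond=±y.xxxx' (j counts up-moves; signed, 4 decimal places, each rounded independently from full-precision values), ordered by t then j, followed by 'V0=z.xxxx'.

(0,0): Delta=-0.7099 Bond=232.3192
(1,0): Delta=-0.6596 Bond=271.0531
(1,1): Delta=-0.7322 Bond=284.2687
V0=109.5148

Risk-neutral probability p* = (R−d)/(u−d) = (1.2−0.89)/(1.42−0.89) = 0.5849.
Payoff layer (t=2): V(2,0)=234.8700, V(2,1)=181.0400, V(2,2)=85.7100
  t=1,j=0: stock 153.9700 → up 218.6374 (V=181.0400), down 137.0333 (V=234.8700). Price 169.4871; hedge Δ=-0.6596, bond B=271.0531.
  t=1,j=1: stock 245.6600 → up 348.8372 (V=85.7100), down 218.6374 (V=181.0400). Price 104.4008; hedge Δ=-0.7322, bond B=284.2687.
  t=0,j=0: stock 173.0000 → up 245.6600 (V=104.4008), down 153.9700 (V=169.4871). Price 109.5148; hedge Δ=-0.7099, bond B=232.3192.
Root portfolio cost Δ·173+B reproduces V0=109.5148.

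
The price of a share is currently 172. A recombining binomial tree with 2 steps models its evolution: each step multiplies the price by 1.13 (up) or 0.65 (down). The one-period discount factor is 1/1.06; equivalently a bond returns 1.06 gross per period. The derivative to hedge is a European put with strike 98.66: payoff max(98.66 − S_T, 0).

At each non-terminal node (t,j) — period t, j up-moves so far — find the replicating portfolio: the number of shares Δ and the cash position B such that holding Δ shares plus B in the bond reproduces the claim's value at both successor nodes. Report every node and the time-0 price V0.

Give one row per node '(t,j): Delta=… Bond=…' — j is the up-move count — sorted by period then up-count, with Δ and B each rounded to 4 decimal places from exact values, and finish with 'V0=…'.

(0,0): Delta=-0.0433 Bond=7.9412
(1,0): Delta=-0.4843 Bond=57.7215
(1,1): Delta=0.0000 Bond=0.0000
V0=0.4919

No-arbitrage ⇒ martingale measure with p* = (R−d)/(u−d) = 0.8542.
At expiry t=2: V(2,0)=25.9900, V(2,1)=0.0000, V(2,2)=0.0000
Node (1,0) S=111.8000: V=(p*·0.0000+(1−p*)·25.9900)/1.06=3.5757; Δ=(0.0000−25.9900)/(126.3340−72.6700)=-0.4843; B=V−Δ·S=57.7215
Node (1,1) S=194.3600: V=(p*·0.0000+(1−p*)·0.0000)/1.06=0.0000; Δ=(0.0000−0.0000)/(219.6268−126.3340)=0.0000; B=V−Δ·S=0.0000
Node (0,0) S=172.0000: V=(p*·0.0000+(1−p*)·3.5757)/1.06=0.4919; Δ=(0.0000−3.5757)/(194.3600−111.8000)=-0.0433; B=V−Δ·S=7.9412
Each (Δ,B) replicates both successor values, so the strategy is self-financing and V0 is arbitrage-free.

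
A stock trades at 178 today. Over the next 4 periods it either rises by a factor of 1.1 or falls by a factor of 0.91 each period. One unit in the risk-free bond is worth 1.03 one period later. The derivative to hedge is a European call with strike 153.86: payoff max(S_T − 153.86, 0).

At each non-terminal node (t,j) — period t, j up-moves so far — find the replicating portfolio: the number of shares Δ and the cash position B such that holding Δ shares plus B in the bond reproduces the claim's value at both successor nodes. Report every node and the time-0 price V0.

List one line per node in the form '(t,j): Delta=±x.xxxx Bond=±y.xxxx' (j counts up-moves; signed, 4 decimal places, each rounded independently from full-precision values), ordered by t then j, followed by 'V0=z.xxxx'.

No-arbitrage ⇒ martingale measure with p* = (R−d)/(u−d) = 0.6316.
At expiry t=4: V(4,0)=0.0000, V(4,1)=0.0000, V(4,2)=24.4962, V(4,3)=61.7354, V(4,4)=106.7498
Node (3,0) S=134.1356: V=(p*·0.0000+(1−p*)·0.0000)/1.03=0.0000; Δ=(0.0000−0.0000)/(147.5492−122.0634)=0.0000; B=V−Δ·S=0.0000
Node (3,1) S=162.1420: V=(p*·24.4962+(1−p*)·0.0000)/1.03=15.0207; Δ=(24.4962−0.0000)/(178.3562−147.5492)=0.7952; B=V−Δ·S=-113.9066
Node (3,2) S=195.9958: V=(p*·61.7354+(1−p*)·24.4962)/1.03=46.6172; Δ=(61.7354−24.4962)/(215.5954−178.3562)=1.0000; B=V−Δ·S=-149.3786
Node (3,3) S=236.9180: V=(p*·106.7498+(1−p*)·61.7354)/1.03=87.5394; Δ=(106.7498−61.7354)/(260.6098−215.5954)=1.0000; B=V−Δ·S=-149.3786
Node (2,0) S=147.4018: V=(p*·15.0207+(1−p*)·0.0000)/1.03=9.2104; Δ=(15.0207−0.0000)/(162.1420−134.1356)=0.5363; B=V−Δ·S=-69.8456
Node (2,1) S=178.1780: V=(p*·46.6172+(1−p*)·15.0207)/1.03=33.9576; Δ=(46.6172−15.0207)/(195.9958−162.1420)=0.9333; B=V−Δ·S=-132.3398
Node (2,2) S=215.3800: V=(p*·87.5394+(1−p*)·46.6172)/1.03=70.3522; Δ=(87.5394−46.6172)/(236.9180−195.9958)=1.0000; B=V−Δ·S=-145.0278
Node (1,0) S=161.9800: V=(p*·33.9576+(1−p*)·9.2104)/1.03=24.1167; Δ=(33.9576−9.2104)/(178.1780−147.4018)=0.8041; B=V−Δ·S=-106.1317
Node (1,1) S=195.8000: V=(p*·70.3522+(1−p*)·33.9576)/1.03=55.2851; Δ=(70.3522−33.9576)/(215.3800−178.1780)=0.9783; B=V−Δ·S=-136.2653
Node (0,0) S=178.0000: V=(p*·55.2851+(1−p*)·24.1167)/1.03=42.5262; Δ=(55.2851−24.1167)/(195.8000−161.9800)=0.9216; B=V−Δ·S=-121.5179
Root portfolio cost Δ·178+B reproduces V0=42.5262.

(0,0): Delta=0.9216 Bond=-121.5179
(1,0): Delta=0.8041 Bond=-106.1317
(1,1): Delta=0.9783 Bond=-136.2653
(2,0): Delta=0.5363 Bond=-69.8456
(2,1): Delta=0.9333 Bond=-132.3398
(2,2): Delta=1.0000 Bond=-145.0278
(3,0): Delta=0.0000 Bond=0.0000
(3,1): Delta=0.7952 Bond=-113.9066
(3,2): Delta=1.0000 Bond=-149.3786
(3,3): Delta=1.0000 Bond=-149.3786
V0=42.5262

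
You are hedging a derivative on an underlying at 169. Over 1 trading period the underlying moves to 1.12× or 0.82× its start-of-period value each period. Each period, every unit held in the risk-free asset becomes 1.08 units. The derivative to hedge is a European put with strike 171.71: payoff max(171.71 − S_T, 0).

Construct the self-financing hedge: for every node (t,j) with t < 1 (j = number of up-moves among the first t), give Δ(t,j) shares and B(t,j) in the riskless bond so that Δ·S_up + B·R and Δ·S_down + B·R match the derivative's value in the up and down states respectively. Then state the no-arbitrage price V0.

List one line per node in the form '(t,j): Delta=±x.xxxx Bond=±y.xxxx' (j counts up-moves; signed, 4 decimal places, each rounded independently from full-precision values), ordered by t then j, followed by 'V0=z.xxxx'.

Under the risk-neutral measure, an up-move has probability p* = (R−d)/(u−d) = 0.8667 and values discount at R = 1.08.
Terminal payoffs: V(1,0)=33.1300, V(1,1)=0.0000
Node (0,0) S=169.0000: V=(p*·0.0000+(1−p*)·33.1300)/1.08=4.0901; Δ=(0.0000−33.1300)/(189.2800−138.5800)=-0.6535; B=V−Δ·S=114.5235
Check: Δ(0,0)·S0 + B(0,0) = 4.0901 = V0.

(0,0): Delta=-0.6535 Bond=114.5235
V0=4.0901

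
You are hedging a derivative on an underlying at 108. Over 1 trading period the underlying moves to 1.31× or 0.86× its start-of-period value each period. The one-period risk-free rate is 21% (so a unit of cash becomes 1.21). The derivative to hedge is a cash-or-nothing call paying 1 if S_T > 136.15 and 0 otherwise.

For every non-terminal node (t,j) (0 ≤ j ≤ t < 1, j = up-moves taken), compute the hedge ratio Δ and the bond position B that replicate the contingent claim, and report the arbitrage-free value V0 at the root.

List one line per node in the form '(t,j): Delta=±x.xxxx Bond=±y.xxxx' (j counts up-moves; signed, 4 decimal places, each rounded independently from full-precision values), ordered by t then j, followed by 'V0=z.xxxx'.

(0,0): Delta=0.0206 Bond=-1.5794
V0=0.6428

Since d<R<u, set p* = (R−d)/(u−d) = 0.7778; price each node as the discounted p*-expectation of its children.
Terminal values V(1,·): V(1,0)=0.0000, V(1,1)=1.0000
(0,0): S=108.0000. Δ = (V_up−V_dn)/(S_up−S_dn) = (1.0000−0.0000)/(141.4800−92.8800) = 0.0206. V = [p*·1.0000 + (1−p*)·0.0000]/1.21 = 0.6428. B = V − Δ·S = -1.5794.
Root portfolio cost Δ·108+B reproduces V0=0.6428.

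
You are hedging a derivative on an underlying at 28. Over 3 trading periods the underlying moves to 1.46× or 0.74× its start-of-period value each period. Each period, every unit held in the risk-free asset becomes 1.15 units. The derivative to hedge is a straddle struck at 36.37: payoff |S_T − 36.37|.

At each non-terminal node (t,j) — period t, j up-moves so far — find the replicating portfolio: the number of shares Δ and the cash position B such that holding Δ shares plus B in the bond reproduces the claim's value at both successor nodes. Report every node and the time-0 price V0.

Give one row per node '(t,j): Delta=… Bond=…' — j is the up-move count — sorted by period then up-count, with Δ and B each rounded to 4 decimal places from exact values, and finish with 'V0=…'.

No-arbitrage ⇒ martingale measure with p* = (R−d)/(u−d) = 0.5694.
Payoff layer (t=3): V(3,0)=25.0237, V(3,1)=13.9841, V(3,2)=7.7968, V(3,3)=50.7698
Node (2,0) S=15.3328: V=(p*·13.9841+(1−p*)·25.0237)/1.15=16.2933; Δ=(13.9841−25.0237)/(22.3859−11.3463)=-1.0000; B=V−Δ·S=31.6261
Node (2,1) S=30.2512: V=(p*·7.7968+(1−p*)·13.9841)/1.15=9.0963; Δ=(7.7968−13.9841)/(44.1668−22.3859)=-0.2841; B=V−Δ·S=17.6899
Node (2,2) S=59.6848: V=(p*·50.7698+(1−p*)·7.7968)/1.15=28.0587; Δ=(50.7698−7.7968)/(87.1398−44.1668)=1.0000; B=V−Δ·S=-31.6261
Node (1,0) S=20.7200: V=(p*·9.0963+(1−p*)·16.2933)/1.15=10.6044; Δ=(9.0963−16.2933)/(30.2512−15.3328)=-0.4824; B=V−Δ·S=20.6002
Node (1,1) S=40.8800: V=(p*·28.0587+(1−p*)·9.0963)/1.15=17.2994; Δ=(28.0587−9.0963)/(59.6848−30.2512)=0.6442; B=V−Δ·S=-9.0372
Node (0,0) S=28.0000: V=(p*·17.2994+(1−p*)·10.6044)/1.15=12.5364; Δ=(17.2994−10.6044)/(40.8800−20.7200)=0.3321; B=V−Δ·S=3.2377
Self-financing check: at every node Δ·S+B equals the discounted successor values.

(0,0): Delta=0.3321 Bond=3.2377
(1,0): Delta=-0.4824 Bond=20.6002
(1,1): Delta=0.6442 Bond=-9.0372
(2,0): Delta=-1.0000 Bond=31.6261
(2,1): Delta=-0.2841 Bond=17.6899
(2,2): Delta=1.0000 Bond=-31.6261
V0=12.5364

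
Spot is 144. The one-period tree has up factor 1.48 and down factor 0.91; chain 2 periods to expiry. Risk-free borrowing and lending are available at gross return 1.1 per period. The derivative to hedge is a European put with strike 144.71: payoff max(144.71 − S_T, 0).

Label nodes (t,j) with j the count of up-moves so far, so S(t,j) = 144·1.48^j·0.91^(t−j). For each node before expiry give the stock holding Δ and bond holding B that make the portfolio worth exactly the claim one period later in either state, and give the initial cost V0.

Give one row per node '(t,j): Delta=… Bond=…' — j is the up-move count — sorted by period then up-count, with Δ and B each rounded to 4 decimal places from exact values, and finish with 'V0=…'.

Under the risk-neutral measure, an up-move has probability p* = (R−d)/(u−d) = 0.3333 and values discount at R = 1.1.
Payoff layer (t=2): V(2,0)=25.4636, V(2,1)=0.0000, V(2,2)=0.0000
(1,0): S=131.0400. Δ = (V_up−V_dn)/(S_up−S_dn) = (0.0000−25.4636)/(193.9392−119.2464) = -0.3409. V = [p*·0.0000 + (1−p*)·25.4636]/1.1 = 15.4325. B = V − Δ·S = 60.1055.
(1,1): S=213.1200. Δ = (V_up−V_dn)/(S_up−S_dn) = (0.0000−0.0000)/(315.4176−193.9392) = 0.0000. V = [p*·0.0000 + (1−p*)·0.0000]/1.1 = 0.0000. B = V − Δ·S = 0.0000.
(0,0): S=144.0000. Δ = (V_up−V_dn)/(S_up−S_dn) = (0.0000−15.4325)/(213.1200−131.0400) = -0.1880. V = [p*·0.0000 + (1−p*)·15.4325]/1.1 = 9.3530. B = V − Δ·S = 36.4276.
Self-financing check: at every node Δ·S+B equals the discounted successor values.

(0,0): Delta=-0.1880 Bond=36.4276
(1,0): Delta=-0.3409 Bond=60.1055
(1,1): Delta=0.0000 Bond=0.0000
V0=9.3530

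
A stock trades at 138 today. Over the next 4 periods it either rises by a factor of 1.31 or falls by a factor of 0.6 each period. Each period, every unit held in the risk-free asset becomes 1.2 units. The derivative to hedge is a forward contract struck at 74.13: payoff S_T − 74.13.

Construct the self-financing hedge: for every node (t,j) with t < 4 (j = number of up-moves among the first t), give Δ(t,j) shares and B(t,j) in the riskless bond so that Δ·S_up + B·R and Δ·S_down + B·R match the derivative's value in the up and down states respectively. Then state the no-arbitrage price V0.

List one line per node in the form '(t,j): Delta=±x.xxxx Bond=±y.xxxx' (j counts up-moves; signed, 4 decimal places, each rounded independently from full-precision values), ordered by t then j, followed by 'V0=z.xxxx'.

Under the risk-neutral measure, an up-move has probability p* = (R−d)/(u−d) = 0.8451 and values discount at R = 1.2.
At expiry t=4: V(4,0)=-56.2452, V(4,1)=-35.0815, V(4,2)=11.1258, V(4,3)=112.0119, V(4,4)=332.2799
(3,0): S=29.8080. Δ = (V_up−V_dn)/(S_up−S_dn) = (-35.0815−-56.2452)/(39.0485−17.8848) = 1.0000. V = [p*·-35.0815 + (1−p*)·-56.2452]/1.2 = -31.9670. B = V − Δ·S = -61.7750.
(3,1): S=65.0808. Δ = (V_up−V_dn)/(S_up−S_dn) = (11.1258−-35.0815)/(85.2558−39.0485) = 1.0000. V = [p*·11.1258 + (1−p*)·-35.0815]/1.2 = 3.3058. B = V − Δ·S = -61.7750.
(3,2): S=142.0931. Δ = (V_up−V_dn)/(S_up−S_dn) = (112.0119−11.1258)/(186.1419−85.2558) = 1.0000. V = [p*·112.0119 + (1−p*)·11.1258]/1.2 = 80.3181. B = V − Δ·S = -61.7750.
(3,3): S=310.2366. Δ = (V_up−V_dn)/(S_up−S_dn) = (332.2799−112.0119)/(406.4099−186.1419) = 1.0000. V = [p*·332.2799 + (1−p*)·112.0119]/1.2 = 248.4616. B = V − Δ·S = -61.7750.
(2,0): S=49.6800. Δ = (V_up−V_dn)/(S_up−S_dn) = (3.3058−-31.9670)/(65.0808−29.8080) = 1.0000. V = [p*·3.3058 + (1−p*)·-31.9670]/1.2 = -1.7992. B = V − Δ·S = -51.4792.
(2,1): S=108.4680. Δ = (V_up−V_dn)/(S_up−S_dn) = (80.3181−3.3058)/(142.0931−65.0808) = 1.0000. V = [p*·80.3181 + (1−p*)·3.3058]/1.2 = 56.9888. B = V − Δ·S = -51.4792.
(2,2): S=236.8218. Δ = (V_up−V_dn)/(S_up−S_dn) = (248.4616−80.3181)/(310.2366−142.0931) = 1.0000. V = [p*·248.4616 + (1−p*)·80.3181]/1.2 = 185.3426. B = V − Δ·S = -51.4792.
(1,0): S=82.8000. Δ = (V_up−V_dn)/(S_up−S_dn) = (56.9888−-1.7992)/(108.4680−49.6800) = 1.0000. V = [p*·56.9888 + (1−p*)·-1.7992]/1.2 = 39.9007. B = V − Δ·S = -42.8993.
(1,1): S=180.7800. Δ = (V_up−V_dn)/(S_up−S_dn) = (185.3426−56.9888)/(236.8218−108.4680) = 1.0000. V = [p*·185.3426 + (1−p*)·56.9888]/1.2 = 137.8807. B = V − Δ·S = -42.8993.
(0,0): S=138.0000. Δ = (V_up−V_dn)/(S_up−S_dn) = (137.8807−39.9007)/(180.7800−82.8000) = 1.0000. V = [p*·137.8807 + (1−p*)·39.9007]/1.2 = 102.2506. B = V − Δ·S = -35.7494.
Self-financing check: at every node Δ·S+B equals the discounted successor values.

(0,0): Delta=1.0000 Bond=-35.7494
(1,0): Delta=1.0000 Bond=-42.8993
(1,1): Delta=1.0000 Bond=-42.8993
(2,0): Delta=1.0000 Bond=-51.4792
(2,1): Delta=1.0000 Bond=-51.4792
(2,2): Delta=1.0000 Bond=-51.4792
(3,0): Delta=1.0000 Bond=-61.7750
(3,1): Delta=1.0000 Bond=-61.7750
(3,2): Delta=1.0000 Bond=-61.7750
(3,3): Delta=1.0000 Bond=-61.7750
V0=102.2506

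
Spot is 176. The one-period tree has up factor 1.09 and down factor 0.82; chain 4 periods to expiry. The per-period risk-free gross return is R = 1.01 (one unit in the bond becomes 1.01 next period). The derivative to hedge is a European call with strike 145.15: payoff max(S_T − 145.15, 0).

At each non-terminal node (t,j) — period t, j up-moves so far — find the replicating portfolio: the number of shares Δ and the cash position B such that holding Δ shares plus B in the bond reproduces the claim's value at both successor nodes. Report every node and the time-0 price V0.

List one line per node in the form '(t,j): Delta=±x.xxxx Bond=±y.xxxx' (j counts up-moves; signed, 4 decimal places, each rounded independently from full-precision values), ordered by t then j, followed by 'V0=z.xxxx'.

(0,0): Delta=0.8134 Bond=-102.2404
(1,0): Delta=0.5201 Bond=-60.9407
(1,1): Delta=0.9062 Bond=-121.0827
(2,0): Delta=0.0000 Bond=0.0000
(2,1): Delta=0.6848 Bond=-87.4659
(2,2): Delta=0.9764 Bond=-136.9577
(3,0): Delta=0.0000 Bond=0.0000
(3,1): Delta=0.0000 Bond=0.0000
(3,2): Delta=0.9018 Bond=-125.5366
(3,3): Delta=1.0000 Bond=-143.7129
V0=40.9099

Risk-neutral probability p* = (R−d)/(u−d) = (1.01−0.82)/(1.09−0.82) = 0.7037.
Payoff layer (t=4): V(4,0)=0.0000, V(4,1)=0.0000, V(4,2)=0.0000, V(4,3)=41.7486, V(4,4)=103.2884
  t=3,j=0: stock 97.0408 → up 105.7744 (V=0.0000), down 79.5734 (V=0.0000). Price 0.0000; hedge Δ=0.0000, bond B=0.0000.
  t=3,j=1: stock 128.9932 → up 140.6026 (V=0.0000), down 105.7744 (V=0.0000). Price 0.0000; hedge Δ=0.0000, bond B=0.0000.
  t=3,j=2: stock 171.4666 → up 186.8986 (V=41.7486), down 140.6026 (V=0.0000). Price 29.0878; hedge Δ=0.9018, bond B=-125.5366.
  t=3,j=3: stock 227.9251 → up 248.4384 (V=103.2884), down 186.8986 (V=41.7486). Price 84.2122; hedge Δ=1.0000, bond B=-143.7129.
  t=2,j=0: stock 118.3424 → up 128.9932 (V=0.0000), down 97.0408 (V=0.0000). Price 0.0000; hedge Δ=0.0000, bond B=0.0000.
  t=2,j=1: stock 157.3088 → up 171.4666 (V=29.0878), down 128.9932 (V=0.0000). Price 20.2665; hedge Δ=0.6848, bond B=-87.4659.
  t=2,j=2: stock 209.1056 → up 227.9251 (V=84.2122), down 171.4666 (V=29.0878). Price 67.2070; hedge Δ=0.9764, bond B=-136.9577.
  t=1,j=0: stock 144.3200 → up 157.3088 (V=20.2665), down 118.3424 (V=0.0000). Price 14.1204; hedge Δ=0.5201, bond B=-60.9407.
  t=1,j=1: stock 191.8400 → up 209.1056 (V=67.2070), down 157.3088 (V=20.2665). Price 52.7710; hedge Δ=0.9062, bond B=-121.0827.
  t=0,j=0: stock 176.0000 → up 191.8400 (V=52.7710), down 144.3200 (V=14.1204). Price 40.9099; hedge Δ=0.8134, bond B=-102.2404.
Check: Δ(0,0)·S0 + B(0,0) = 40.9099 = V0.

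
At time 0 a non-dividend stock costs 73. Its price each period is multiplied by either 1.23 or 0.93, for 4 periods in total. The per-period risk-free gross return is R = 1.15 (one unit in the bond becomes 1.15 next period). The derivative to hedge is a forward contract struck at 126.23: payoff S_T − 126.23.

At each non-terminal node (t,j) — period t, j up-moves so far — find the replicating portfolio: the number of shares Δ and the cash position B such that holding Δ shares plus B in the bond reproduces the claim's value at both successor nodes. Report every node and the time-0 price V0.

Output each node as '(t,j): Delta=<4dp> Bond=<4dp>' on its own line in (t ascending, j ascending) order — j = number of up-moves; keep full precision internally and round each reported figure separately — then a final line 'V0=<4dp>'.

No-arbitrage ⇒ martingale measure with p* = (R−d)/(u−d) = 0.7333.
At expiry t=4: V(4,0)=-71.6222, V(4,1)=-54.0068, V(4,2)=-30.7090, V(4,3)=0.1043, V(4,4)=40.8572
(3,0): S=58.7181. Δ = (V_up−V_dn)/(S_up−S_dn) = (-54.0068−-71.6222)/(72.2232−54.6078) = 1.0000. V = [p*·-54.0068 + (1−p*)·-71.6222]/1.15 = -51.0472. B = V − Δ·S = -109.7652.
(3,1): S=77.6594. Δ = (V_up−V_dn)/(S_up−S_dn) = (-30.7090−-54.0068)/(95.5210−72.2232) = 1.0000. V = [p*·-30.7090 + (1−p*)·-54.0068]/1.15 = -32.1058. B = V − Δ·S = -109.7652.
(3,2): S=102.7108. Δ = (V_up−V_dn)/(S_up−S_dn) = (0.1043−-30.7090)/(126.3343−95.5210) = 1.0000. V = [p*·0.1043 + (1−p*)·-30.7090]/1.15 = -7.0544. B = V − Δ·S = -109.7652.
(3,3): S=135.8433. Δ = (V_up−V_dn)/(S_up−S_dn) = (40.8572−0.1043)/(167.0872−126.3343) = 1.0000. V = [p*·40.8572 + (1−p*)·0.1043]/1.15 = 26.0781. B = V − Δ·S = -109.7652.
(2,0): S=63.1377. Δ = (V_up−V_dn)/(S_up−S_dn) = (-32.1058−-51.0472)/(77.6594−58.7181) = 1.0000. V = [p*·-32.1058 + (1−p*)·-51.0472]/1.15 = -32.3103. B = V − Δ·S = -95.4480.
(2,1): S=83.5047. Δ = (V_up−V_dn)/(S_up−S_dn) = (-7.0544−-32.1058)/(102.7108−77.6594) = 1.0000. V = [p*·-7.0544 + (1−p*)·-32.1058]/1.15 = -11.9433. B = V − Δ·S = -95.4480.
(2,2): S=110.4417. Δ = (V_up−V_dn)/(S_up−S_dn) = (26.0781−-7.0544)/(135.8433−102.7108) = 1.0000. V = [p*·26.0781 + (1−p*)·-7.0544]/1.15 = 14.9937. B = V − Δ·S = -95.4480.
(1,0): S=67.8900. Δ = (V_up−V_dn)/(S_up−S_dn) = (-11.9433−-32.3103)/(83.5047−63.1377) = 1.0000. V = [p*·-11.9433 + (1−p*)·-32.3103]/1.15 = -15.1083. B = V − Δ·S = -82.9983.
(1,1): S=89.7900. Δ = (V_up−V_dn)/(S_up−S_dn) = (14.9937−-11.9433)/(110.4417−83.5047) = 1.0000. V = [p*·14.9937 + (1−p*)·-11.9433]/1.15 = 6.7917. B = V − Δ·S = -82.9983.
(0,0): S=73.0000. Δ = (V_up−V_dn)/(S_up−S_dn) = (6.7917−-15.1083)/(89.7900−67.8900) = 1.0000. V = [p*·6.7917 + (1−p*)·-15.1083]/1.15 = 0.8276. B = V − Δ·S = -72.1724.
The time-0 hedge costs 0.8276, which is the no-arbitrage price.

(0,0): Delta=1.0000 Bond=-72.1724
(1,0): Delta=1.0000 Bond=-82.9983
(1,1): Delta=1.0000 Bond=-82.9983
(2,0): Delta=1.0000 Bond=-95.4480
(2,1): Delta=1.0000 Bond=-95.4480
(2,2): Delta=1.0000 Bond=-95.4480
(3,0): Delta=1.0000 Bond=-109.7652
(3,1): Delta=1.0000 Bond=-109.7652
(3,2): Delta=1.0000 Bond=-109.7652
(3,3): Delta=1.0000 Bond=-109.7652
V0=0.8276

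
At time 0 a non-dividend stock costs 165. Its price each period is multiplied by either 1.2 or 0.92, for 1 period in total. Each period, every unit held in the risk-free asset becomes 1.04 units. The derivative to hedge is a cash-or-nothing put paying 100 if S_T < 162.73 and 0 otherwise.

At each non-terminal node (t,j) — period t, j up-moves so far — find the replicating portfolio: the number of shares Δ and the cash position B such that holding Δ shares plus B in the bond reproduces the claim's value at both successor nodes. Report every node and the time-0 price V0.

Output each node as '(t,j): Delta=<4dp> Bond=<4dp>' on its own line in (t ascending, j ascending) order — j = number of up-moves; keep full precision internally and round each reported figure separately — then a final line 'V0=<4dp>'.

No-arbitrage ⇒ martingale measure with p* = (R−d)/(u−d) = 0.4286.
Terminal payoffs: V(1,0)=100.0000, V(1,1)=0.0000
(0,0): S=165.0000. Δ = (V_up−V_dn)/(S_up−S_dn) = (0.0000−100.0000)/(198.0000−151.8000) = -2.1645. V = [p*·0.0000 + (1−p*)·100.0000]/1.04 = 54.9451. B = V − Δ·S = 412.0879.
Root portfolio cost Δ·165+B reproduces V0=54.9451.

(0,0): Delta=-2.1645 Bond=412.0879
V0=54.9451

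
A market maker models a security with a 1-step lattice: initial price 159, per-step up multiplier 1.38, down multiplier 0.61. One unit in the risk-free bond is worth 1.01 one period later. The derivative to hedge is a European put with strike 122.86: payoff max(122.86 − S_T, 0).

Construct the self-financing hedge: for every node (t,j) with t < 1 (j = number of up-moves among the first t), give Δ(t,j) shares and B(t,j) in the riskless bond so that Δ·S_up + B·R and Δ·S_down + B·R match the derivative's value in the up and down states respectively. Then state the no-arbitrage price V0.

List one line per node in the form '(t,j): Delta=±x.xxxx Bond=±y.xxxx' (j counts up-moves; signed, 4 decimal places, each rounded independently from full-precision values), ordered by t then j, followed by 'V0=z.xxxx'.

Since d<R<u, set p* = (R−d)/(u−d) = 0.5195; price each node as the discounted p*-expectation of its children.
Terminal values V(1,·): V(1,0)=25.8700, V(1,1)=0.0000
(0,0): S=159.0000. Δ = (V_up−V_dn)/(S_up−S_dn) = (0.0000−25.8700)/(219.4200−96.9900) = -0.2113. V = [p*·0.0000 + (1−p*)·25.8700]/1.01 = 12.3080. B = V − Δ·S = 45.9054.
Self-financing check: at every node Δ·S+B equals the discounted successor values.

(0,0): Delta=-0.2113 Bond=45.9054
V0=12.3080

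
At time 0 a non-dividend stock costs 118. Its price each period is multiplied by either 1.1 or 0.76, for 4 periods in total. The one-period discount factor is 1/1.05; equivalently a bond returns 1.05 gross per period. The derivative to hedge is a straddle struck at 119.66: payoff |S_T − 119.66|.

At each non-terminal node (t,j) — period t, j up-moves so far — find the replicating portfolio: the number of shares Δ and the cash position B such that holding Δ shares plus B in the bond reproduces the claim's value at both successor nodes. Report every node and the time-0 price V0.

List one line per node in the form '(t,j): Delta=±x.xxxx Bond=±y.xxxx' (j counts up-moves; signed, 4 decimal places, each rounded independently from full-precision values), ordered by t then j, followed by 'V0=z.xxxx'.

(0,0): Delta=0.4190 Bond=-22.7520
(1,0): Delta=-1.0000 Bond=103.3668
(1,1): Delta=0.5880 Bond=-45.8303
(2,0): Delta=-1.0000 Bond=108.5351
(2,1): Delta=-1.0000 Bond=108.5351
(2,2): Delta=0.7772 Bond=-75.1317
(3,0): Delta=-1.0000 Bond=113.9619
(3,1): Delta=-1.0000 Bond=113.9619
(3,2): Delta=-1.0000 Bond=113.9619
(3,3): Delta=0.9889 Bond=-112.1383
V0=26.6906

Under the risk-neutral measure, an up-move has probability p* = (R−d)/(u−d) = 0.8529 and values discount at R = 1.05.
Payoff layer (t=4): V(4,0)=80.2926, V(4,1)=62.6809, V(4,2)=37.1903, V(4,3)=0.2959, V(4,4)=53.1038
  t=3,j=0: stock 51.7992 → up 56.9791 (V=62.6809), down 39.3674 (V=80.2926). Price 62.1627; hedge Δ=-1.0000, bond B=113.9619.
  t=3,j=1: stock 74.9725 → up 82.4697 (V=37.1903), down 56.9791 (V=62.6809). Price 38.9894; hedge Δ=-1.0000, bond B=113.9619.
  t=3,j=2: stock 108.5128 → up 119.3641 (V=0.2959), down 82.4697 (V=37.1903). Price 5.4491; hedge Δ=-1.0000, bond B=113.9619.
  t=3,j=3: stock 157.0580 → up 172.7638 (V=53.1038), down 119.3641 (V=0.2959). Price 43.1790; hedge Δ=0.9889, bond B=-112.1383.
  t=2,j=0: stock 68.1568 → up 74.9725 (V=38.9894), down 51.7992 (V=62.1627). Price 40.3783; hedge Δ=-1.0000, bond B=108.5351.
  t=2,j=1: stock 98.6480 → up 108.5128 (V=5.4491), down 74.9725 (V=38.9894). Price 9.8871; hedge Δ=-1.0000, bond B=108.5351.
  t=2,j=2: stock 142.7800 → up 157.0580 (V=43.1790), down 108.5128 (V=5.4491). Price 35.8385; hedge Δ=0.7772, bond B=-75.1317.
  t=1,j=0: stock 89.6800 → up 98.6480 (V=9.8871), down 68.1568 (V=40.3783). Price 13.6868; hedge Δ=-1.0000, bond B=103.3668.
  t=1,j=1: stock 129.8000 → up 142.7800 (V=35.8385), down 98.6480 (V=9.8871). Price 30.4973; hedge Δ=0.5880, bond B=-45.8303.
  t=0,j=0: stock 118.0000 → up 129.8000 (V=30.4973), down 89.6800 (V=13.6868). Price 26.6906; hedge Δ=0.4190, bond B=-22.7520.
Each (Δ,B) replicates both successor values, so the strategy is self-financing and V0 is arbitrage-free.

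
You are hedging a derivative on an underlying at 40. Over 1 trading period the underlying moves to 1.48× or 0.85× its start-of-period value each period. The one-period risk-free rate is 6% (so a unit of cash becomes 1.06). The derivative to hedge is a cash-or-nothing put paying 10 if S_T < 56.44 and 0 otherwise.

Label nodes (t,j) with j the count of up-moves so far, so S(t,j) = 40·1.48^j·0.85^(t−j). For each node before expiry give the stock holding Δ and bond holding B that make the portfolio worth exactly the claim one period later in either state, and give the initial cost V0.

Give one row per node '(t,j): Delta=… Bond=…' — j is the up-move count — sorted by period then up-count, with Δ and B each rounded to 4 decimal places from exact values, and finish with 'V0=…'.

(0,0): Delta=-0.3968 Bond=22.1623
V0=6.2893

Risk-neutral probability p* = (R−d)/(u−d) = (1.06−0.85)/(1.48−0.85) = 0.3333.
Payoff layer (t=1): V(1,0)=10.0000, V(1,1)=0.0000
Node (0,0) S=40.0000: V=(p*·0.0000+(1−p*)·10.0000)/1.06=6.2893; Δ=(0.0000−10.0000)/(59.2000−34.0000)=-0.3968; B=V−Δ·S=22.1623
Self-financing check: at every node Δ·S+B equals the discounted successor values.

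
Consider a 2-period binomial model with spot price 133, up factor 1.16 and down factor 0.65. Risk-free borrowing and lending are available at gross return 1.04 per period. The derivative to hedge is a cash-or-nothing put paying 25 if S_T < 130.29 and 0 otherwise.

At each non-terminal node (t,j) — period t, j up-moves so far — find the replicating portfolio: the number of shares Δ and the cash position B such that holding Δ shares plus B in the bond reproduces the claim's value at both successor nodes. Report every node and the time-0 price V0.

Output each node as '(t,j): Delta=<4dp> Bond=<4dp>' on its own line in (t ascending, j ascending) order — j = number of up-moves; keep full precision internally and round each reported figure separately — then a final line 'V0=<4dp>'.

Under the risk-neutral measure, an up-move has probability p* = (R−d)/(u−d) = 0.7647 and values discount at R = 1.04.
Terminal payoffs: V(2,0)=25.0000, V(2,1)=25.0000, V(2,2)=0.0000
Node (1,0) S=86.4500: V=(p*·25.0000+(1−p*)·25.0000)/1.04=24.0385; Δ=(25.0000−25.0000)/(100.2820−56.1925)=0.0000; B=V−Δ·S=24.0385
Node (1,1) S=154.2800: V=(p*·0.0000+(1−p*)·25.0000)/1.04=5.6561; Δ=(0.0000−25.0000)/(178.9648−100.2820)=-0.3177; B=V−Δ·S=54.6757
Node (0,0) S=133.0000: V=(p*·5.6561+(1−p*)·24.0385)/1.04=9.5975; Δ=(5.6561−24.0385)/(154.2800−86.4500)=-0.2710; B=V−Δ·S=45.6413
Self-financing check: at every node Δ·S+B equals the discounted successor values.

(0,0): Delta=-0.2710 Bond=45.6413
(1,0): Delta=0.0000 Bond=24.0385
(1,1): Delta=-0.3177 Bond=54.6757
V0=9.5975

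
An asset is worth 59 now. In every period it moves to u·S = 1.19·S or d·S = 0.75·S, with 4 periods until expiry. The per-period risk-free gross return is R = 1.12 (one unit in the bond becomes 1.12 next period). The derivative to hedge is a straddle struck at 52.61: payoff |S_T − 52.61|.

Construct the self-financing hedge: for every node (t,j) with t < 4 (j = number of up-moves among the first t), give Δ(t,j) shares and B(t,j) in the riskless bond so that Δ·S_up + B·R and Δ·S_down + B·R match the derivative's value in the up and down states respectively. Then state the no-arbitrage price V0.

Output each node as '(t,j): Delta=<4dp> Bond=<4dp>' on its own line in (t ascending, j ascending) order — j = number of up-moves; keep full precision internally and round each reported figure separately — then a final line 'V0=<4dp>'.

(0,0): Delta=0.8329 Bond=-22.3836
(1,0): Delta=0.2715 Bond=-0.2307
(1,1): Delta=0.8998 Bond=-29.7689
(2,0): Delta=-1.0000 Bond=41.9404
(2,1): Delta=0.4231 Bond=-8.2419
(2,2): Delta=0.9566 Bond=-38.0896
(3,0): Delta=-1.0000 Bond=46.9732
(3,1): Delta=-1.0000 Bond=46.9732
(3,2): Delta=0.5928 Bond=-19.8641
(3,3): Delta=1.0000 Bond=-46.9732
V0=26.7549

Risk-neutral probability p* = (R−d)/(u−d) = (1.12−0.75)/(1.19−0.75) = 0.8409.
Terminal payoffs: V(4,0)=33.9420, V(4,1)=22.9902, V(4,2)=5.6132, V(4,3)=21.9583, V(4,4)=65.7050
  t=3,j=0: stock 24.8906 → up 29.6198 (V=22.9902), down 18.6680 (V=33.9420). Price 22.0826; hedge Δ=-1.0000, bond B=46.9732.
  t=3,j=1: stock 39.4931 → up 46.9968 (V=5.6132), down 29.6198 (V=22.9902). Price 7.4801; hedge Δ=-1.0000, bond B=46.9732.
  t=3,j=2: stock 62.6624 → up 74.5683 (V=21.9583), down 46.9968 (V=5.6132). Price 17.2839; hedge Δ=0.5928, bond B=-19.8641.
  t=3,j=3: stock 99.4244 → up 118.3150 (V=65.7050), down 74.5683 (V=21.9583). Price 52.4512; hedge Δ=1.0000, bond B=-46.9732.
  t=2,j=0: stock 33.1875 → up 39.4931 (V=7.4801), down 24.8906 (V=22.0826). Price 8.7529; hedge Δ=-1.0000, bond B=41.9404.
  t=2,j=1: stock 52.6575 → up 62.6624 (V=17.2839), down 39.4931 (V=7.4801). Price 14.0394; hedge Δ=0.4231, bond B=-8.2419.
  t=2,j=2: stock 83.5499 → up 99.4244 (V=52.4512), down 62.6624 (V=17.2839). Price 41.8360; hedge Δ=0.9566, bond B=-38.0896.
  t=1,j=0: stock 44.2500 → up 52.6575 (V=14.0394), down 33.1875 (V=8.7529). Price 11.7843; hedge Δ=0.2715, bond B=-0.2307.
  t=1,j=1: stock 70.2100 → up 83.5499 (V=41.8360), down 52.6575 (V=14.0394). Price 33.4052; hedge Δ=0.8998, bond B=-29.7689.
  t=0,j=0: stock 59.0000 → up 70.2100 (V=33.4052), down 44.2500 (V=11.7843). Price 26.7549; hedge Δ=0.8329, bond B=-22.3836.
Each (Δ,B) replicates both successor values, so the strategy is self-financing and V0 is arbitrage-free.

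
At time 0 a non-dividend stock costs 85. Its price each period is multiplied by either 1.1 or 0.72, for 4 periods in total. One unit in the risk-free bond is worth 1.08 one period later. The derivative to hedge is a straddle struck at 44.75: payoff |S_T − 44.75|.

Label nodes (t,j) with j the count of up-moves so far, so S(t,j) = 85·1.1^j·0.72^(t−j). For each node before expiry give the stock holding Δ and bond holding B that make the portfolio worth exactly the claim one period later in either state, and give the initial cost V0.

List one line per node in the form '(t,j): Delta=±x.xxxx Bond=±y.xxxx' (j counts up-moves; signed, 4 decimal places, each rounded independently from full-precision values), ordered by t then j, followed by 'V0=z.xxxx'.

(0,0): Delta=0.9961 Bond=-32.5530
(1,0): Delta=0.9251 Bond=-30.8122
(1,1): Delta=0.9987 Bond=-35.3986
(2,0): Delta=-0.1023 Bond=11.9964
(2,1): Delta=0.9625 Bond=-35.7924
(2,2): Delta=1.0000 Bond=-38.3659
(3,0): Delta=-1.0000 Bond=41.4352
(3,1): Delta=-0.0697 Bond=11.3740
(3,2): Delta=1.0000 Bond=-41.4352
(3,3): Delta=1.0000 Bond=-41.4352
V0=52.1157

Under the risk-neutral measure, an up-move has probability p* = (R−d)/(u−d) = 0.9474 and values discount at R = 1.08.
Payoff layer (t=4): V(4,0)=21.9072, V(4,1)=9.8513, V(4,2)=8.5674, V(4,3)=36.7072, V(4,4)=79.6985
Node (3,0) S=31.7261: V=(p*·9.8513+(1−p*)·21.9072)/1.08=9.7091; Δ=(9.8513−21.9072)/(34.8987−22.8428)=-1.0000; B=V−Δ·S=41.4352
Node (3,1) S=48.4704: V=(p*·8.5674+(1−p*)·9.8513)/1.08=7.9954; Δ=(8.5674−9.8513)/(53.3174−34.8987)=-0.0697; B=V−Δ·S=11.3740
Node (3,2) S=74.0520: V=(p*·36.7072+(1−p*)·8.5674)/1.08=32.6168; Δ=(36.7072−8.5674)/(81.4572−53.3174)=1.0000; B=V−Δ·S=-41.4352
Node (3,3) S=113.1350: V=(p*·79.6985+(1−p*)·36.7072)/1.08=71.6998; Δ=(79.6985−36.7072)/(124.4485−81.4572)=1.0000; B=V−Δ·S=-41.4352
Node (2,0) S=44.0640: V=(p*·7.9954+(1−p*)·9.7091)/1.08=7.4866; Δ=(7.9954−9.7091)/(48.4704−31.7261)=-0.1023; B=V−Δ·S=11.9964
Node (2,1) S=67.3200: V=(p*·32.6168+(1−p*)·7.9954)/1.08=29.0009; Δ=(32.6168−7.9954)/(74.0520−48.4704)=0.9625; B=V−Δ·S=-35.7924
Node (2,2) S=102.8500: V=(p*·71.6998+(1−p*)·32.6168)/1.08=64.4841; Δ=(71.6998−32.6168)/(113.1350−74.0520)=1.0000; B=V−Δ·S=-38.3659
Node (1,0) S=61.2000: V=(p*·29.0009+(1−p*)·7.4866)/1.08=25.8042; Δ=(29.0009−7.4866)/(67.3200−44.0640)=0.9251; B=V−Δ·S=-30.8122
Node (1,1) S=93.5000: V=(p*·64.4841+(1−p*)·29.0009)/1.08=57.9783; Δ=(64.4841−29.0009)/(102.8500−67.3200)=0.9987; B=V−Δ·S=-35.3986
Node (0,0) S=85.0000: V=(p*·57.9783+(1−p*)·25.8042)/1.08=52.1157; Δ=(57.9783−25.8042)/(93.5000−61.2000)=0.9961; B=V−Δ·S=-32.5530
Root portfolio cost Δ·85+B reproduces V0=52.1157.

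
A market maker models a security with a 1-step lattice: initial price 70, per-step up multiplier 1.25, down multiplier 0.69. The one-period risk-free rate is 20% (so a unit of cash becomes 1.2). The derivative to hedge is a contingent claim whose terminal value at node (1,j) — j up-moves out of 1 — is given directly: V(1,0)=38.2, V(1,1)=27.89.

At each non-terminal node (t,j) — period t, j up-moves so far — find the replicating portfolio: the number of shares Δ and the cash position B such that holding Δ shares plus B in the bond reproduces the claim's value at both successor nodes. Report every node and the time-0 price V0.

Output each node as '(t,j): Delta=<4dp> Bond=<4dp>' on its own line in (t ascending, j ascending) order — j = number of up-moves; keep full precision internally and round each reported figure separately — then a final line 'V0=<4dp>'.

Since d<R<u, set p* = (R−d)/(u−d) = 0.9107; price each node as the discounted p*-expectation of its children.
Terminal payoffs: V(1,0)=38.2000, V(1,1)=27.8900
(0,0): S=70.0000. Δ = (V_up−V_dn)/(S_up−S_dn) = (27.8900−38.2000)/(87.5000−48.3000) = -0.2630. V = [p*·27.8900 + (1−p*)·38.2000]/1.2 = 24.0088. B = V − Δ·S = 42.4195.
Check: Δ(0,0)·S0 + B(0,0) = 24.0088 = V0.

(0,0): Delta=-0.2630 Bond=42.4195
V0=24.0088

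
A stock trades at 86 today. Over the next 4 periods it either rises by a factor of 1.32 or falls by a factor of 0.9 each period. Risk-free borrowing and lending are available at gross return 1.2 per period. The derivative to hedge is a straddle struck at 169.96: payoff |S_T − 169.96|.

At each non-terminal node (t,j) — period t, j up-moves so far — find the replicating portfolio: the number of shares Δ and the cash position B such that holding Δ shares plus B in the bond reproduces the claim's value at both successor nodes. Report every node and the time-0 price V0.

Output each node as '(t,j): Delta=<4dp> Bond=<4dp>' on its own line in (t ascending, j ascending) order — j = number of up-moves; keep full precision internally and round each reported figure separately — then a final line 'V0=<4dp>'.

(0,0): Delta=0.0830 Bond=14.9406
(1,0): Delta=-0.8244 Bond=88.1606
(1,1): Delta=0.3305 Bond=-10.1640
(2,0): Delta=-1.0000 Bond=118.0278
(2,1): Delta=-0.7765 Bond=100.8987
(2,2): Delta=0.6324 Bond=-57.4350
(3,0): Delta=-1.0000 Bond=141.6333
(3,1): Delta=-1.0000 Bond=141.6333
(3,2): Delta=-0.7155 Bond=112.8565
(3,3): Delta=1.0000 Bond=-141.6333
V0=22.0810

No-arbitrage ⇒ martingale measure with p* = (R−d)/(u−d) = 0.7143.
At expiry t=4: V(4,0)=113.5354, V(4,1)=87.2039, V(4,2)=48.5844, V(4,3)=8.0575, V(4,4)=91.1324
(3,0): S=62.6940. Δ = (V_up−V_dn)/(S_up−S_dn) = (87.2039−113.5354)/(82.7561−56.4246) = -1.0000. V = [p*·87.2039 + (1−p*)·113.5354]/1.2 = 78.9393. B = V − Δ·S = 141.6333.
(3,1): S=91.9512. Δ = (V_up−V_dn)/(S_up−S_dn) = (48.5844−87.2039)/(121.3756−82.7561) = -1.0000. V = [p*·48.5844 + (1−p*)·87.2039]/1.2 = 49.6821. B = V − Δ·S = 141.6333.
(3,2): S=134.8618. Δ = (V_up−V_dn)/(S_up−S_dn) = (8.0575−48.5844)/(178.0175−121.3756) = -0.7155. V = [p*·8.0575 + (1−p*)·48.5844]/1.2 = 16.3639. B = V − Δ·S = 112.8565.
(3,3): S=197.7972. Δ = (V_up−V_dn)/(S_up−S_dn) = (91.1324−8.0575)/(261.0924−178.0175) = 1.0000. V = [p*·91.1324 + (1−p*)·8.0575]/1.2 = 56.1639. B = V − Δ·S = -141.6333.
(2,0): S=69.6600. Δ = (V_up−V_dn)/(S_up−S_dn) = (49.6821−78.9393)/(91.9512−62.6940) = -1.0000. V = [p*·49.6821 + (1−p*)·78.9393]/1.2 = 48.3678. B = V − Δ·S = 118.0278.
(2,1): S=102.1680. Δ = (V_up−V_dn)/(S_up−S_dn) = (16.3639−49.6821)/(134.8618−91.9512) = -0.7765. V = [p*·16.3639 + (1−p*)·49.6821]/1.2 = 21.5695. B = V − Δ·S = 100.8987.
(2,2): S=149.8464. Δ = (V_up−V_dn)/(S_up−S_dn) = (56.1639−16.3639)/(197.7972−134.8618) = 0.6324. V = [p*·56.1639 + (1−p*)·16.3639]/1.2 = 37.3271. B = V − Δ·S = -57.4350.
(1,0): S=77.4000. Δ = (V_up−V_dn)/(S_up−S_dn) = (21.5695−48.3678)/(102.1680−69.6600) = -0.8244. V = [p*·21.5695 + (1−p*)·48.3678]/1.2 = 24.3551. B = V − Δ·S = 88.1606.
(1,1): S=113.5200. Δ = (V_up−V_dn)/(S_up−S_dn) = (37.3271−21.5695)/(149.8464−102.1680) = 0.3305. V = [p*·37.3271 + (1−p*)·21.5695]/1.2 = 27.3541. B = V − Δ·S = -10.1640.
(0,0): S=86.0000. Δ = (V_up−V_dn)/(S_up−S_dn) = (27.3541−24.3551)/(113.5200−77.4000) = 0.0830. V = [p*·27.3541 + (1−p*)·24.3551]/1.2 = 22.0810. B = V − Δ·S = 14.9406.
The time-0 hedge costs 22.0810, which is the no-arbitrage price.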